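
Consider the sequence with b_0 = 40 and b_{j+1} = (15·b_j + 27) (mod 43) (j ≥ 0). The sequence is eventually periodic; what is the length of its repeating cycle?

21

We have b_0 = 40; b_1 = 25; b_2 = 15; b_3 = 37; b_4 = 23; b_5 = 28; b_6 = 17; b_7 = 24; b_8 = 0; b_9 = 27; b_{10} = 2; b_{11} = 14; b_{12} = 22; b_{13} = 13; b_{14} = 7; b_{15} = 3; b_{16} = 29; b_{17} = 32; b_{18} = 34; b_{19} = 21; b_{20} = 41; b_{21} = 40.
Since b_{21} = b_0 = 40, the sequence is periodic with period 21.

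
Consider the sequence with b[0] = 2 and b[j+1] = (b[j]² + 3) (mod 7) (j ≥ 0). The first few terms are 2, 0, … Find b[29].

Computing terms: b[0] = 2,  b[1] = 0,  b[2] = 3,  b[3] = 5,  b[4] = 0.
Since b[4] = b[1] = 0, the sequence is eventually periodic: after a pre-period of length 1 it cycles with period 3.
For j ≥ 1, b[j] depends only on (j - 1) mod 3. (29 - 1) mod 3 = 1, so b[29] = b[2] = 3.

3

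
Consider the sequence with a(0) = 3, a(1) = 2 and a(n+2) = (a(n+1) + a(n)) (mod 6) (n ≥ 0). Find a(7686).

1

Computing terms: a(0) = 3; a(1) = 2; a(2) = 5; a(3) = 1; a(4) = 0; a(5) = 1; a(6) = 1; a(7) = 2; a(8) = 3; a(9) = 5; a(10) = 2; a(11) = 1; a(12) = 3; a(13) = 4; a(14) = 1; a(15) = 5; a(16) = 0; a(17) = 5; a(18) = 5; a(19) = 4; a(20) = 3; a(21) = 1; a(22) = 4; a(23) = 5; a(24) = 3; a(25) = 2.
The sequence repeats with period 24.
(7686 - 0) mod 24 = 6, so a(7686) = a(6) = 1.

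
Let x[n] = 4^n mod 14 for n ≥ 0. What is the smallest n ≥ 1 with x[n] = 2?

We have x[0] = 1,  x[1] = 4,  x[2] = 2,  x[3] = 8,  x[4] = 4.
Since x[4] = x[1] = 4, the sequence is eventually periodic: after a pre-period of length 1 it cycles with period 3.
The value 2 first appears (with n ≥ 1) at x[2].

2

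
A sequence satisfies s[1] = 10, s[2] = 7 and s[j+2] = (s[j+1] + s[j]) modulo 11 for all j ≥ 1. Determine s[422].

7

Computing terms: s[1] = 10, s[2] = 7, s[3] = 6, s[4] = 2, s[5] = 8, s[6] = 10, s[7] = 7.
The sequence repeats with period 5.
(422 - 1) mod 5 = 1, so s[422] = s[2] = 7.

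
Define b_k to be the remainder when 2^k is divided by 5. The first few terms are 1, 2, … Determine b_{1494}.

4

Listing terms: b_0 = 1; b_1 = 2; b_2 = 4; b_3 = 3; b_4 = 1.
The sequence repeats with period 4.
So b_{1494} = b_{0 + ((1494-0) mod 4)} = b_2 = 4.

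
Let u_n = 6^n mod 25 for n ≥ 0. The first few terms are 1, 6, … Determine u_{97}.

We have u_0 = 1,  u_1 = 6,  u_2 = 11,  u_3 = 16,  u_4 = 21,  u_5 = 1.
Since u_5 = u_0 = 1, the sequence is periodic with period 5.
(97 - 0) mod 5 = 2, so u_{97} = u_2 = 11.

11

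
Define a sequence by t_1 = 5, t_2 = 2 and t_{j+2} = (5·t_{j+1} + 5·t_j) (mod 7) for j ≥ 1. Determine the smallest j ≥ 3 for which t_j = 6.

Listing terms: t_1 = 5, t_2 = 2, t_3 = 0, t_4 = 3, t_5 = 1, t_6 = 6, t_7 = 0, t_8 = 2, t_9 = 3, t_{10} = 4, t_{11} = 0, t_{12} = 6, t_{13} = 2, t_{14} = 5, t_{15} = 0, t_{16} = 4, t_{17} = 6, t_{18} = 1, t_{19} = 0, t_{20} = 5, t_{21} = 4, t_{22} = 3, t_{23} = 0, t_{24} = 1, t_{25} = 5, t_{26} = 2.
Since (t_{25}, t_{26}) = (t_1, t_2) = (5, 2) (two consecutive terms determine the rest), the sequence is periodic with period 24.
The value 6 first appears (with j ≥ 3) at t_6.

6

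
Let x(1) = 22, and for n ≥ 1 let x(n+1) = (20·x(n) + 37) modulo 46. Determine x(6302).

x(1) = 22,  x(2) = 17,  x(3) = 9,  x(4) = 33,  x(5) = 7,  x(6) = 39,  x(7) = 35,  x(8) = 1,  x(9) = 11,  x(10) = 27,  x(11) = 25,  x(12) = 31,  x(13) = 13,  x(14) = 21,  x(15) = 43,  x(16) = 23,  x(17) = 37,  x(18) = 41,  x(19) = 29,  x(20) = 19,  x(21) = 3,  x(22) = 5,  x(23) = 45,  x(24) = 17.
Since x(24) = x(2) = 17, the sequence is eventually periodic: after a pre-period of length 1 it cycles with period 22.
For n ≥ 2, x(n) depends only on (n - 2) mod 22. (6302 - 2) mod 22 = 8, so x(6302) = x(10) = 27.

27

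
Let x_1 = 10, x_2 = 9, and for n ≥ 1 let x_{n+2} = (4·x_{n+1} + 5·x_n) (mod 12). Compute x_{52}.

Computing terms: x_1 = 10; x_2 = 9; x_3 = 2; x_4 = 5; x_5 = 6; x_6 = 1; x_7 = 10; x_8 = 9.
Since (x_7, x_8) = (x_1, x_2) = (10, 9) (two consecutive terms determine the rest), the sequence is periodic with period 6.
So x_{52} = x_{1 + ((52-1) mod 6)} = x_4 = 5.

5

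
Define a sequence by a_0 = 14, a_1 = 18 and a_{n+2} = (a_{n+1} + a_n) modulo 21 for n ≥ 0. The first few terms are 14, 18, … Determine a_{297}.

Listing terms: a_0 = 14,  a_1 = 18,  a_2 = 11,  a_3 = 8,  a_4 = 19,  a_5 = 6,  a_6 = 4,  a_7 = 10,  a_8 = 14,  a_9 = 3,  a_{10} = 17,  a_{11} = 20,  a_{12} = 16,  a_{13} = 15,  a_{14} = 10,  a_{15} = 4,  a_{16} = 14,  a_{17} = 18.
Since (a_{16}, a_{17}) = (a_0, a_1) = (14, 18) (two consecutive terms determine the rest), the sequence is periodic with period 16.
(297 - 0) mod 16 = 9, so a_{297} = a_9 = 3.

3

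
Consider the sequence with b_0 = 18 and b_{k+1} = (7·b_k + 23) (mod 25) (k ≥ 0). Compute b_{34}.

16

Listing terms: b_0 = 18; b_1 = 24; b_2 = 16; b_3 = 10; b_4 = 18.
The sequence repeats with period 4.
So b_{34} = b_{0 + ((34-0) mod 4)} = b_2 = 16.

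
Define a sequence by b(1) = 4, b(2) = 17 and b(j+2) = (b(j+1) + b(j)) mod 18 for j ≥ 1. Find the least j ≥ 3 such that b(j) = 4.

22

Listing terms: b(1) = 4; b(2) = 17; b(3) = 3; b(4) = 2; b(5) = 5; b(6) = 7; b(7) = 12; b(8) = 1; b(9) = 13; b(10) = 14; b(11) = 9; b(12) = 5; b(13) = 14; b(14) = 1; b(15) = 15; b(16) = 16; b(17) = 13; b(18) = 11; b(19) = 6; b(20) = 17; b(21) = 5; b(22) = 4; b(23) = 9; b(24) = 13; b(25) = 4; b(26) = 17.
The sequence repeats with period 24.
The value 4 first appears (with j ≥ 3) at b(22).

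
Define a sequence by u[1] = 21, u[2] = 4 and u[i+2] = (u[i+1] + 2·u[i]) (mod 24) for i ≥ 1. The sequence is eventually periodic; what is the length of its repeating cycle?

Computing terms: u[1] = 21, u[2] = 4, u[3] = 22, u[4] = 6, u[5] = 2, u[6] = 14, u[7] = 18, u[8] = 22, u[9] = 10, u[10] = 6, u[11] = 2.
Since (u[10], u[11]) = (u[4], u[5]) = (6, 2) (two consecutive terms determine the rest), the sequence is eventually periodic: after a pre-period of length 3 it cycles with period 6.

6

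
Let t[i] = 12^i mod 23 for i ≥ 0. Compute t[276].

12

Listing terms: t[0] = 1; t[1] = 12; t[2] = 6; t[3] = 3; t[4] = 13; t[5] = 18; t[6] = 9; t[7] = 16; t[8] = 8; t[9] = 4; t[10] = 2; t[11] = 1.
Since t[11] = t[0] = 1, the sequence is periodic with period 11.
(276 - 0) mod 11 = 1, so t[276] = t[1] = 12.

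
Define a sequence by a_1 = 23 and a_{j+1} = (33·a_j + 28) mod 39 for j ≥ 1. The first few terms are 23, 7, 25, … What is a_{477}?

We have a_1 = 23; a_2 = 7; a_3 = 25; a_4 = 34; a_5 = 19; a_6 = 31; a_7 = 37; a_8 = 1; a_9 = 22; a_{10} = 13; a_{11} = 28; a_{12} = 16; a_{13} = 10; a_{14} = 7.
Since a_{14} = a_2 = 7, the sequence is eventually periodic: after a pre-period of length 1 it cycles with period 12.
For j ≥ 2, a_j depends only on (j - 2) mod 12. (477 - 2) mod 12 = 7, so a_{477} = a_9 = 22.

22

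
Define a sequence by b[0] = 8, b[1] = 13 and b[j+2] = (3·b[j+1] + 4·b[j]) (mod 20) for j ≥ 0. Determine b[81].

Listing terms: b[0] = 8,  b[1] = 13,  b[2] = 11,  b[3] = 5,  b[4] = 19,  b[5] = 17,  b[6] = 7,  b[7] = 9,  b[8] = 15,  b[9] = 1,  b[10] = 3,  b[11] = 13,  b[12] = 11.
Since (b[11], b[12]) = (b[1], b[2]) = (13, 11) (two consecutive terms determine the rest), the sequence is eventually periodic: after a pre-period of length 1 it cycles with period 10.
For j ≥ 1, b[j] depends only on (j - 1) mod 10. (81 - 1) mod 10 = 0, so b[81] = b[1] = 13.

13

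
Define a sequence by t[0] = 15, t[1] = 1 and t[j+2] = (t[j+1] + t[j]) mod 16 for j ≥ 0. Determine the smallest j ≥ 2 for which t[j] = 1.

3

Computing terms: t[0] = 15,  t[1] = 1,  t[2] = 0,  t[3] = 1,  t[4] = 1,  t[5] = 2,  t[6] = 3,  t[7] = 5,  t[8] = 8,  t[9] = 13,  t[10] = 5,  t[11] = 2,  t[12] = 7,  t[13] = 9,  t[14] = 0,  t[15] = 9,  t[16] = 9,  t[17] = 2,  t[18] = 11,  t[19] = 13,  t[20] = 8,  t[21] = 5,  t[22] = 13,  t[23] = 2,  t[24] = 15,  t[25] = 1.
The sequence repeats with period 24.
The value 1 first appears (with j ≥ 2) at t[3].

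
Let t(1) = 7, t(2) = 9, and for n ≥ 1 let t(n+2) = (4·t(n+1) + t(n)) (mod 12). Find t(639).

11

t(1) = 7,  t(2) = 9,  t(3) = 7,  t(4) = 1,  t(5) = 11,  t(6) = 9,  t(7) = 11,  t(8) = 5,  t(9) = 7,  t(10) = 9.
Since (t(9), t(10)) = (t(1), t(2)) = (7, 9) (two consecutive terms determine the rest), the sequence is periodic with period 8.
So t(639) = t(1 + ((639-1) mod 8)) = t(7) = 11.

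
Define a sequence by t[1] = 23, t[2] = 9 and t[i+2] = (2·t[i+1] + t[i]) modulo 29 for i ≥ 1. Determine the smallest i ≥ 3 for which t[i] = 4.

4

Computing terms: t[1] = 23; t[2] = 9; t[3] = 12; t[4] = 4; t[5] = 20; t[6] = 15; t[7] = 21; t[8] = 28; t[9] = 19; t[10] = 8; t[11] = 6; t[12] = 20; t[13] = 17; t[14] = 25; t[15] = 9; t[16] = 14; t[17] = 8; t[18] = 1; t[19] = 10; t[20] = 21; t[21] = 23; t[22] = 9.
The sequence repeats with period 20.
The value 4 first appears (with i ≥ 3) at t[4].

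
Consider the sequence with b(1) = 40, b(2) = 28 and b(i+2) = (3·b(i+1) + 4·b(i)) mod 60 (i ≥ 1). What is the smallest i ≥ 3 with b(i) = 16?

b(1) = 40; b(2) = 28; b(3) = 4; b(4) = 4; b(5) = 28; b(6) = 40; b(7) = 52; b(8) = 16; b(9) = 16; b(10) = 52; b(11) = 40; b(12) = 28.
Since (b(11), b(12)) = (b(1), b(2)) = (40, 28) (two consecutive terms determine the rest), the sequence is periodic with period 10.
The value 16 first appears (with i ≥ 3) at b(8).

8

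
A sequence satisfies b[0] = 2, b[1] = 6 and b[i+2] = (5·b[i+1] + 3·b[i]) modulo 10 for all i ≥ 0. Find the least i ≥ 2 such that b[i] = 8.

Computing terms: b[0] = 2,  b[1] = 6,  b[2] = 6,  b[3] = 8,  b[4] = 8,  b[5] = 4,  b[6] = 4,  b[7] = 2,  b[8] = 2,  b[9] = 6.
Since (b[8], b[9]) = (b[0], b[1]) = (2, 6) (two consecutive terms determine the rest), the sequence is periodic with period 8.
The value 8 first appears (with i ≥ 2) at b[3].

3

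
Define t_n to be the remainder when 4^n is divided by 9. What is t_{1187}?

7

t_1 = 4; t_2 = 7; t_3 = 1; t_4 = 4.
The sequence repeats with period 3.
(1187 - 1) mod 3 = 1, so t_{1187} = t_2 = 7.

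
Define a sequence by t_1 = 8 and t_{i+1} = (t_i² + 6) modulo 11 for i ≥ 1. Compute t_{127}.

Listing terms: t_1 = 8,  t_2 = 4,  t_3 = 0,  t_4 = 6,  t_5 = 9,  t_6 = 10,  t_7 = 7,  t_8 = 0.
Since t_8 = t_3 = 0, the sequence is eventually periodic: after a pre-period of length 2 it cycles with period 5.
For i ≥ 3, t_i depends only on (i - 3) mod 5. (127 - 3) mod 5 = 4, so t_{127} = t_7 = 7.

7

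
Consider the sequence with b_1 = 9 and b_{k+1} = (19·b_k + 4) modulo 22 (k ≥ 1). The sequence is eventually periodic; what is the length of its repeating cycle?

We have b_1 = 9; b_2 = 21; b_3 = 7; b_4 = 5; b_5 = 11; b_6 = 15; b_7 = 3; b_8 = 17; b_9 = 19; b_{10} = 13; b_{11} = 9.
The sequence repeats with period 10.

10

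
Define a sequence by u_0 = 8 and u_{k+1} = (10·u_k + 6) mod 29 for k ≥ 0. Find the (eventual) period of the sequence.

28

Listing terms: u_0 = 8,  u_1 = 28,  u_2 = 25,  u_3 = 24,  u_4 = 14,  u_5 = 1,  u_6 = 16,  u_7 = 21,  u_8 = 13,  u_9 = 20,  u_{10} = 3,  u_{11} = 7,  u_{12} = 18,  u_{13} = 12,  u_{14} = 10,  u_{15} = 19,  u_{16} = 22,  u_{17} = 23,  u_{18} = 4,  u_{19} = 17,  u_{20} = 2,  u_{21} = 26,  u_{22} = 5,  u_{23} = 27,  u_{24} = 15,  u_{25} = 11,  u_{26} = 0,  u_{27} = 6,  u_{28} = 8.
The sequence repeats with period 28.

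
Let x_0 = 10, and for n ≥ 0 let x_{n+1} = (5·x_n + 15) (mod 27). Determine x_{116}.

Listing terms: x_0 = 10, x_1 = 11, x_2 = 16, x_3 = 14, x_4 = 4, x_5 = 8, x_6 = 1, x_7 = 20, x_8 = 7, x_9 = 23, x_{10} = 22, x_{11} = 17, x_{12} = 19, x_{13} = 2, x_{14} = 25, x_{15} = 5, x_{16} = 13, x_{17} = 26, x_{18} = 10.
The sequence repeats with period 18.
So x_{116} = x_{0 + ((116-0) mod 18)} = x_8 = 7.

7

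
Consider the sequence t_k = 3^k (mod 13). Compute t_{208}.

We have t_0 = 1; t_1 = 3; t_2 = 9; t_3 = 1.
Since t_3 = t_0 = 1, the sequence is periodic with period 3.
So t_{208} = t_{0 + ((208-0) mod 3)} = t_1 = 3.

3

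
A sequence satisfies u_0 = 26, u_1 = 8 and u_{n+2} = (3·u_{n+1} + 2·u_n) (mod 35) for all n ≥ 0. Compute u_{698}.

1

Computing terms: u_0 = 26, u_1 = 8, u_2 = 6, u_3 = 34, u_4 = 9, u_5 = 25, u_6 = 23, u_7 = 14, u_8 = 18, u_9 = 12, u_{10} = 2, u_{11} = 30, u_{12} = 24, u_{13} = 27, u_{14} = 24, u_{15} = 21, u_{16} = 6, u_{17} = 25, u_{18} = 17, u_{19} = 31, u_{20} = 22, u_{21} = 23, u_{22} = 8, u_{23} = 0, u_{24} = 16, u_{25} = 13, u_{26} = 1, u_{27} = 29, u_{28} = 19, u_{29} = 10, u_{30} = 33, u_{31} = 14, u_{32} = 3, u_{33} = 2, u_{34} = 12, u_{35} = 5, u_{36} = 4, u_{37} = 22, u_{38} = 4, u_{39} = 21, u_{40} = 1, u_{41} = 10, u_{42} = 32, u_{43} = 11, u_{44} = 27, u_{45} = 33, u_{46} = 13, u_{47} = 0, u_{48} = 26, u_{49} = 8.
The sequence repeats with period 48.
(698 - 0) mod 48 = 26, so u_{698} = u_{26} = 1.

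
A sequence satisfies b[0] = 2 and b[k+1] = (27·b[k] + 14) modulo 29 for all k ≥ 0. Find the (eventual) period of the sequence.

Listing terms: b[0] = 2, b[1] = 10, b[2] = 23, b[3] = 26, b[4] = 20, b[5] = 3, b[6] = 8, b[7] = 27, b[8] = 18, b[9] = 7, b[10] = 0, b[11] = 14, b[12] = 15, b[13] = 13, b[14] = 17, b[15] = 9, b[16] = 25, b[17] = 22, b[18] = 28, b[19] = 16, b[20] = 11, b[21] = 21, b[22] = 1, b[23] = 12, b[24] = 19, b[25] = 5, b[26] = 4, b[27] = 6, b[28] = 2.
Since b[28] = b[0] = 2, the sequence is periodic with period 28.

28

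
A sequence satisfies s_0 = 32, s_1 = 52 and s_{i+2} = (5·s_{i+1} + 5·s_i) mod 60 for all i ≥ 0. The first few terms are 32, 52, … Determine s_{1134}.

s_0 = 32, s_1 = 52, s_2 = 0, s_3 = 20, s_4 = 40, s_5 = 0, s_6 = 20.
Since (s_5, s_6) = (s_2, s_3) = (0, 20) (two consecutive terms determine the rest), the sequence is eventually periodic: after a pre-period of length 2 it cycles with period 3.
For i ≥ 2, s_i depends only on (i - 2) mod 3. (1134 - 2) mod 3 = 1, so s_{1134} = s_3 = 20.

20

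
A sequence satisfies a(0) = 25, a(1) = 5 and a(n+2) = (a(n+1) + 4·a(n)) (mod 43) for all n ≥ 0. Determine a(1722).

Listing terms: a(0) = 25, a(1) = 5, a(2) = 19, a(3) = 39, a(4) = 29, a(5) = 13, a(6) = 0, a(7) = 9, a(8) = 9, a(9) = 2, a(10) = 38, a(11) = 3, a(12) = 26, a(13) = 38, a(14) = 13, a(15) = 36, a(16) = 2, a(17) = 17, a(18) = 25, a(19) = 7, a(20) = 21, a(21) = 6, a(22) = 4, a(23) = 28, a(24) = 1, a(25) = 27, a(26) = 31, a(27) = 10, a(28) = 5, a(29) = 2, a(30) = 22, a(31) = 30, a(32) = 32, a(33) = 23, a(34) = 22, a(35) = 28, a(36) = 30, a(37) = 13, a(38) = 4, a(39) = 13, a(40) = 29, a(41) = 38, a(42) = 25, a(43) = 5.
The sequence repeats with period 42.
(1722 - 0) mod 42 = 0, so a(1722) = a(0) = 25.

25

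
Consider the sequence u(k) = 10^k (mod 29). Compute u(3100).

Computing terms: u(1) = 10; u(2) = 13; u(3) = 14; u(4) = 24; u(5) = 8; u(6) = 22; u(7) = 17; u(8) = 25; u(9) = 18; u(10) = 6; u(11) = 2; u(12) = 20; u(13) = 26; u(14) = 28; u(15) = 19; u(16) = 16; u(17) = 15; u(18) = 5; u(19) = 21; u(20) = 7; u(21) = 12; u(22) = 4; u(23) = 11; u(24) = 23; u(25) = 27; u(26) = 9; u(27) = 3; u(28) = 1; u(29) = 10.
The sequence repeats with period 28.
So u(3100) = u(1 + ((3100-1) mod 28)) = u(20) = 7.

7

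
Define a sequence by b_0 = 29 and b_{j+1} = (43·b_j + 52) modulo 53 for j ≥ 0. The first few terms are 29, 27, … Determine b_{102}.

b_0 = 29, b_1 = 27, b_2 = 47, b_3 = 6, b_4 = 45, b_5 = 26, b_6 = 4, b_7 = 12, b_8 = 38, b_9 = 43, b_{10} = 46, b_{11} = 16, b_{12} = 51, b_{13} = 19, b_{14} = 21, b_{15} = 1, b_{16} = 42, b_{17} = 3, b_{18} = 22, b_{19} = 44, b_{20} = 36, b_{21} = 10, b_{22} = 5, b_{23} = 2, b_{24} = 32, b_{25} = 50, b_{26} = 29.
The sequence repeats with period 26.
(102 - 0) mod 26 = 24, so b_{102} = b_{24} = 32.

32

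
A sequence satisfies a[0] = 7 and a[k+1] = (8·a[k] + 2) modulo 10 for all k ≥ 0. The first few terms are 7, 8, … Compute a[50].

6

Listing terms: a[0] = 7, a[1] = 8, a[2] = 6, a[3] = 0, a[4] = 2, a[5] = 8.
Since a[5] = a[1] = 8, the sequence is eventually periodic: after a pre-period of length 1 it cycles with period 4.
For k ≥ 1, a[k] depends only on (k - 1) mod 4. (50 - 1) mod 4 = 1, so a[50] = a[2] = 6.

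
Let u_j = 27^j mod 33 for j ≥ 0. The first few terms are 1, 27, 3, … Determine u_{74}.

9

We have u_0 = 1, u_1 = 27, u_2 = 3, u_3 = 15, u_4 = 9, u_5 = 12, u_6 = 27.
Since u_6 = u_1 = 27, the sequence is eventually periodic: after a pre-period of length 1 it cycles with period 5.
For j ≥ 1, u_j depends only on (j - 1) mod 5. (74 - 1) mod 5 = 3, so u_{74} = u_4 = 9.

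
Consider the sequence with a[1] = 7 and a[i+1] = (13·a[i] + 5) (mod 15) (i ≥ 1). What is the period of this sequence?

Listing terms: a[1] = 7, a[2] = 6, a[3] = 8, a[4] = 4, a[5] = 12, a[6] = 11, a[7] = 13, a[8] = 9, a[9] = 2, a[10] = 1, a[11] = 3, a[12] = 14, a[13] = 7.
Since a[13] = a[1] = 7, the sequence is periodic with period 12.

12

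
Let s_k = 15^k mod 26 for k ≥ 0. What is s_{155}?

We have s_0 = 1; s_1 = 15; s_2 = 17; s_3 = 21; s_4 = 3; s_5 = 19; s_6 = 25; s_7 = 11; s_8 = 9; s_9 = 5; s_{10} = 23; s_{11} = 7; s_{12} = 1.
Since s_{12} = s_0 = 1, the sequence is periodic with period 12.
(155 - 0) mod 12 = 11, so s_{155} = s_{11} = 7.

7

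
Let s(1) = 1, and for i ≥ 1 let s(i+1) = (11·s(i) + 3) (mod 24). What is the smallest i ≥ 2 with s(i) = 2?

Listing terms: s(1) = 1, s(2) = 14, s(3) = 13, s(4) = 2, s(5) = 1.
Since s(5) = s(1) = 1, the sequence is periodic with period 4.
The value 2 first appears (with i ≥ 2) at s(4).

4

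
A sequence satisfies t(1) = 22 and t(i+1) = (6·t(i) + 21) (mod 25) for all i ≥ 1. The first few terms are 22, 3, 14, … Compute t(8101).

t(1) = 22,  t(2) = 3,  t(3) = 14,  t(4) = 5,  t(5) = 1,  t(6) = 2,  t(7) = 8,  t(8) = 19,  t(9) = 10,  t(10) = 6,  t(11) = 7,  t(12) = 13,  t(13) = 24,  t(14) = 15,  t(15) = 11,  t(16) = 12,  t(17) = 18,  t(18) = 4,  t(19) = 20,  t(20) = 16,  t(21) = 17,  t(22) = 23,  t(23) = 9,  t(24) = 0,  t(25) = 21,  t(26) = 22.
The sequence repeats with period 25.
(8101 - 1) mod 25 = 0, so t(8101) = t(1) = 22.

22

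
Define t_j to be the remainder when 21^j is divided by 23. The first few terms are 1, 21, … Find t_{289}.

15

Listing terms: t_0 = 1,  t_1 = 21,  t_2 = 4,  t_3 = 15,  t_4 = 16,  t_5 = 14,  t_6 = 18,  t_7 = 10,  t_8 = 3,  t_9 = 17,  t_{10} = 12,  t_{11} = 22,  t_{12} = 2,  t_{13} = 19,  t_{14} = 8,  t_{15} = 7,  t_{16} = 9,  t_{17} = 5,  t_{18} = 13,  t_{19} = 20,  t_{20} = 6,  t_{21} = 11,  t_{22} = 1.
The sequence repeats with period 22.
So t_{289} = t_{0 + ((289-0) mod 22)} = t_3 = 15.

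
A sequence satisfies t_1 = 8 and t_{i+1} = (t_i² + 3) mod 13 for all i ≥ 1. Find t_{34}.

0

t_1 = 8; t_2 = 2; t_3 = 7; t_4 = 0; t_5 = 3; t_6 = 12; t_7 = 4; t_8 = 6; t_9 = 0.
Since t_9 = t_4 = 0, the sequence is eventually periodic: after a pre-period of length 3 it cycles with period 5.
For i ≥ 4, t_i depends only on (i - 4) mod 5. (34 - 4) mod 5 = 0, so t_{34} = t_4 = 0.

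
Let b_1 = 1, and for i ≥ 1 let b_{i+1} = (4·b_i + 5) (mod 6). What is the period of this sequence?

3

We have b_1 = 1,  b_2 = 3,  b_3 = 5,  b_4 = 1.
The sequence repeats with period 3.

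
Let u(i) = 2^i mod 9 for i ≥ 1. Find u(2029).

2

u(1) = 2,  u(2) = 4,  u(3) = 8,  u(4) = 7,  u(5) = 5,  u(6) = 1,  u(7) = 2.
Since u(7) = u(1) = 2, the sequence is periodic with period 6.
(2029 - 1) mod 6 = 0, so u(2029) = u(1) = 2.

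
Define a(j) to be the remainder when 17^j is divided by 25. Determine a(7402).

14

Listing terms: a(0) = 1; a(1) = 17; a(2) = 14; a(3) = 13; a(4) = 21; a(5) = 7; a(6) = 19; a(7) = 23; a(8) = 16; a(9) = 22; a(10) = 24; a(11) = 8; a(12) = 11; a(13) = 12; a(14) = 4; a(15) = 18; a(16) = 6; a(17) = 2; a(18) = 9; a(19) = 3; a(20) = 1.
Since a(20) = a(0) = 1, the sequence is periodic with period 20.
So a(7402) = a(0 + ((7402-0) mod 20)) = a(2) = 14.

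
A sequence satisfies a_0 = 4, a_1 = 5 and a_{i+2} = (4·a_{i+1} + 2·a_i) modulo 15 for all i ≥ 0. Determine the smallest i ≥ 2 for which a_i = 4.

a_0 = 4,  a_1 = 5,  a_2 = 13,  a_3 = 2,  a_4 = 4,  a_5 = 5.
Since (a_4, a_5) = (a_0, a_1) = (4, 5) (two consecutive terms determine the rest), the sequence is periodic with period 4.
The value 4 next appears (with i ≥ 2) at a_4.

4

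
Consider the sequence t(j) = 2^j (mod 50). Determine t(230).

24

Computing terms: t(1) = 2,  t(2) = 4,  t(3) = 8,  t(4) = 16,  t(5) = 32,  t(6) = 14,  t(7) = 28,  t(8) = 6,  t(9) = 12,  t(10) = 24,  t(11) = 48,  t(12) = 46,  t(13) = 42,  t(14) = 34,  t(15) = 18,  t(16) = 36,  t(17) = 22,  t(18) = 44,  t(19) = 38,  t(20) = 26,  t(21) = 2.
Since t(21) = t(1) = 2, the sequence is periodic with period 20.
So t(230) = t(1 + ((230-1) mod 20)) = t(10) = 24.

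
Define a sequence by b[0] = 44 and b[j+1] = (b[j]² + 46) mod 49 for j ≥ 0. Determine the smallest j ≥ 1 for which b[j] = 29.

3

We have b[0] = 44,  b[1] = 22,  b[2] = 40,  b[3] = 29,  b[4] = 5,  b[5] = 22.
Since b[5] = b[1] = 22, the sequence is eventually periodic: after a pre-period of length 1 it cycles with period 4.
The value 29 first appears (with j ≥ 1) at b[3].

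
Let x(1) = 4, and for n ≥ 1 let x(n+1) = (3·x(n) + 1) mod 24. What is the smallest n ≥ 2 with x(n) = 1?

We have x(1) = 4,  x(2) = 13,  x(3) = 16,  x(4) = 1,  x(5) = 4.
The sequence repeats with period 4.
The value 1 first appears (with n ≥ 2) at x(4).

4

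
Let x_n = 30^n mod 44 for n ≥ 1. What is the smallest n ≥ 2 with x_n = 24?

7

Computing terms: x_1 = 30, x_2 = 20, x_3 = 28, x_4 = 4, x_5 = 32, x_6 = 36, x_7 = 24, x_8 = 16, x_9 = 40, x_{10} = 12, x_{11} = 8, x_{12} = 20.
Since x_{12} = x_2 = 20, the sequence is eventually periodic: after a pre-period of length 1 it cycles with period 10.
The value 24 first appears (with n ≥ 2) at x_7.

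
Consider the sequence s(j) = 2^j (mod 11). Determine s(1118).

Computing terms: s(0) = 1,  s(1) = 2,  s(2) = 4,  s(3) = 8,  s(4) = 5,  s(5) = 10,  s(6) = 9,  s(7) = 7,  s(8) = 3,  s(9) = 6,  s(10) = 1.
Since s(10) = s(0) = 1, the sequence is periodic with period 10.
(1118 - 0) mod 10 = 8, so s(1118) = s(8) = 3.

3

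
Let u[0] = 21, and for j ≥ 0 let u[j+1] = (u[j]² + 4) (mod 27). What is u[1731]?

u[0] = 21; u[1] = 13; u[2] = 11; u[3] = 17; u[4] = 23; u[5] = 20; u[6] = 26; u[7] = 5; u[8] = 2; u[9] = 8; u[10] = 14; u[11] = 11.
Since u[11] = u[2] = 11, the sequence is eventually periodic: after a pre-period of length 2 it cycles with period 9.
For j ≥ 2, u[j] depends only on (j - 2) mod 9. (1731 - 2) mod 9 = 1, so u[1731] = u[3] = 17.

17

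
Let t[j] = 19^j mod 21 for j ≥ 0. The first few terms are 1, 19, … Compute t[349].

Listing terms: t[0] = 1; t[1] = 19; t[2] = 4; t[3] = 13; t[4] = 16; t[5] = 10; t[6] = 1.
The sequence repeats with period 6.
So t[349] = t[0 + ((349-0) mod 6)] = t[1] = 19.

19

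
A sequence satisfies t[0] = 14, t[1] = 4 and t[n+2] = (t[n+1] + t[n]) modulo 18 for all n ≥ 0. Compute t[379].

16

Listing terms: t[0] = 14, t[1] = 4, t[2] = 0, t[3] = 4, t[4] = 4, t[5] = 8, t[6] = 12, t[7] = 2, t[8] = 14, t[9] = 16, t[10] = 12, t[11] = 10, t[12] = 4, t[13] = 14, t[14] = 0, t[15] = 14, t[16] = 14, t[17] = 10, t[18] = 6, t[19] = 16, t[20] = 4, t[21] = 2, t[22] = 6, t[23] = 8, t[24] = 14, t[25] = 4.
Since (t[24], t[25]) = (t[0], t[1]) = (14, 4) (two consecutive terms determine the rest), the sequence is periodic with period 24.
(379 - 0) mod 24 = 19, so t[379] = t[19] = 16.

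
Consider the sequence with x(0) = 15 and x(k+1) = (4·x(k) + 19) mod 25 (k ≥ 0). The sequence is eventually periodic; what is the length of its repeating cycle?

10

x(0) = 15,  x(1) = 4,  x(2) = 10,  x(3) = 9,  x(4) = 5,  x(5) = 14,  x(6) = 0,  x(7) = 19,  x(8) = 20,  x(9) = 24,  x(10) = 15.
The sequence repeats with period 10.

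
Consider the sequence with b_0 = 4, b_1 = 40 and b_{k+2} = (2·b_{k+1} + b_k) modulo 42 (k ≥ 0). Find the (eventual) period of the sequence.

Listing terms: b_0 = 4; b_1 = 40; b_2 = 0; b_3 = 40; b_4 = 38; b_5 = 32; b_6 = 18; b_7 = 26; b_8 = 28; b_9 = 40; b_{10} = 24; b_{11} = 4; b_{12} = 32; b_{13} = 26; b_{14} = 0; b_{15} = 26; b_{16} = 10; b_{17} = 4; b_{18} = 18; b_{19} = 40; b_{20} = 14; b_{21} = 26; b_{22} = 24; b_{23} = 32; b_{24} = 4; b_{25} = 40.
Since (b_{24}, b_{25}) = (b_0, b_1) = (4, 40) (two consecutive terms determine the rest), the sequence is periodic with period 24.

24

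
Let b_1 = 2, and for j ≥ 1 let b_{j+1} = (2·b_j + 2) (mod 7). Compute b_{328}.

2

Computing terms: b_1 = 2, b_2 = 6, b_3 = 0, b_4 = 2.
Since b_4 = b_1 = 2, the sequence is periodic with period 3.
(328 - 1) mod 3 = 0, so b_{328} = b_1 = 2.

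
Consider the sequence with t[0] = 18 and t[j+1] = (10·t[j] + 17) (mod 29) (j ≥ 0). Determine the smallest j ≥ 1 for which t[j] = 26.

Listing terms: t[0] = 18; t[1] = 23; t[2] = 15; t[3] = 22; t[4] = 5; t[5] = 9; t[6] = 20; t[7] = 14; t[8] = 12; t[9] = 21; t[10] = 24; t[11] = 25; t[12] = 6; t[13] = 19; t[14] = 4; t[15] = 28; t[16] = 7; t[17] = 0; t[18] = 17; t[19] = 13; t[20] = 2; t[21] = 8; t[22] = 10; t[23] = 1; t[24] = 27; t[25] = 26; t[26] = 16; t[27] = 3; t[28] = 18.
Since t[28] = t[0] = 18, the sequence is periodic with period 28.
The value 26 first appears (with j ≥ 1) at t[25].

25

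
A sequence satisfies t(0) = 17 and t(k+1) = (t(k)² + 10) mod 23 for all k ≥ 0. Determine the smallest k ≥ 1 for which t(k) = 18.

3

t(0) = 17,  t(1) = 0,  t(2) = 10,  t(3) = 18,  t(4) = 12,  t(5) = 16,  t(6) = 13,  t(7) = 18.
Since t(7) = t(3) = 18, the sequence is eventually periodic: after a pre-period of length 3 it cycles with period 4.
The value 18 first appears (with k ≥ 1) at t(3).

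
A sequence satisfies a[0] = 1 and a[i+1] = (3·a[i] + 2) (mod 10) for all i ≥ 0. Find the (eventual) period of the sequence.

4

a[0] = 1,  a[1] = 5,  a[2] = 7,  a[3] = 3,  a[4] = 1.
The sequence repeats with period 4.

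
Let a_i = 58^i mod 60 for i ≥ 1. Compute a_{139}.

52

a_1 = 58, a_2 = 4, a_3 = 52, a_4 = 16, a_5 = 28, a_6 = 4.
Since a_6 = a_2 = 4, the sequence is eventually periodic: after a pre-period of length 1 it cycles with period 4.
For i ≥ 2, a_i depends only on (i - 2) mod 4. (139 - 2) mod 4 = 1, so a_{139} = a_3 = 52.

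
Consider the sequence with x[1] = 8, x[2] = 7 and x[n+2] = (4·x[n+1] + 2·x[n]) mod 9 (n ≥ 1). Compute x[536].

7

x[1] = 8, x[2] = 7, x[3] = 8, x[4] = 1, x[5] = 2, x[6] = 1, x[7] = 8, x[8] = 7.
The sequence repeats with period 6.
(536 - 1) mod 6 = 1, so x[536] = x[2] = 7.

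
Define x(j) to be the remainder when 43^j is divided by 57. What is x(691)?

16

Listing terms: x(1) = 43; x(2) = 25; x(3) = 49; x(4) = 55; x(5) = 28; x(6) = 7; x(7) = 16; x(8) = 4; x(9) = 1; x(10) = 43.
The sequence repeats with period 9.
So x(691) = x(1 + ((691-1) mod 9)) = x(7) = 16.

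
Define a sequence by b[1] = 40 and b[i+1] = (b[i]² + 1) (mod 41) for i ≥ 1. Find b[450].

2

b[1] = 40,  b[2] = 2,  b[3] = 5,  b[4] = 26,  b[5] = 21,  b[6] = 32,  b[7] = 0,  b[8] = 1,  b[9] = 2.
Since b[9] = b[2] = 2, the sequence is eventually periodic: after a pre-period of length 1 it cycles with period 7.
For i ≥ 2, b[i] depends only on (i - 2) mod 7. (450 - 2) mod 7 = 0, so b[450] = b[2] = 2.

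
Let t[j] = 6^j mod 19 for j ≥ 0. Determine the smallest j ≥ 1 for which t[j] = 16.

Listing terms: t[0] = 1,  t[1] = 6,  t[2] = 17,  t[3] = 7,  t[4] = 4,  t[5] = 5,  t[6] = 11,  t[7] = 9,  t[8] = 16,  t[9] = 1.
The sequence repeats with period 9.
The value 16 first appears (with j ≥ 1) at t[8].

8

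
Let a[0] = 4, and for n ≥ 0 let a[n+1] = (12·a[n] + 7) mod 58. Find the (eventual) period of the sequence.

4

Listing terms: a[0] = 4; a[1] = 55; a[2] = 29; a[3] = 7; a[4] = 33; a[5] = 55.
Since a[5] = a[1] = 55, the sequence is eventually periodic: after a pre-period of length 1 it cycles with period 4.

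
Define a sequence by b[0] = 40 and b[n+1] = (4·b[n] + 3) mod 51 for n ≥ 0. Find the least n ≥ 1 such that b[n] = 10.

We have b[0] = 40, b[1] = 10, b[2] = 43, b[3] = 22, b[4] = 40.
Since b[4] = b[0] = 40, the sequence is periodic with period 4.
The value 10 first appears (with n ≥ 1) at b[1].

1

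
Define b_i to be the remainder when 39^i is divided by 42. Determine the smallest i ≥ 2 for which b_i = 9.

We have b_1 = 39,  b_2 = 9,  b_3 = 15,  b_4 = 39.
The sequence repeats with period 3.
The value 9 first appears (with i ≥ 2) at b_2.

2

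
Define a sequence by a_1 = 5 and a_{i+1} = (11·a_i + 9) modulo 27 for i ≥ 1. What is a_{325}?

a_1 = 5,  a_2 = 10,  a_3 = 11,  a_4 = 22,  a_5 = 8,  a_6 = 16,  a_7 = 23,  a_8 = 19,  a_9 = 2,  a_{10} = 4,  a_{11} = 26,  a_{12} = 25,  a_{13} = 14,  a_{14} = 1,  a_{15} = 20,  a_{16} = 13,  a_{17} = 17,  a_{18} = 7,  a_{19} = 5.
The sequence repeats with period 18.
(325 - 1) mod 18 = 0, so a_{325} = a_1 = 5.

5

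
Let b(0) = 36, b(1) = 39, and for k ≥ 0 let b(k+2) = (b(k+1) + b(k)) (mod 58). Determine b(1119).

Listing terms: b(0) = 36,  b(1) = 39,  b(2) = 17,  b(3) = 56,  b(4) = 15,  b(5) = 13,  b(6) = 28,  b(7) = 41,  b(8) = 11,  b(9) = 52,  b(10) = 5,  b(11) = 57,  b(12) = 4,  b(13) = 3,  b(14) = 7,  b(15) = 10,  b(16) = 17,  b(17) = 27,  b(18) = 44,  b(19) = 13,  b(20) = 57,  b(21) = 12,  b(22) = 11,  b(23) = 23,  b(24) = 34,  b(25) = 57,  b(26) = 33,  b(27) = 32,  b(28) = 7,  b(29) = 39,  b(30) = 46,  b(31) = 27,  b(32) = 15,  b(33) = 42,  b(34) = 57,  b(35) = 41,  b(36) = 40,  b(37) = 23,  b(38) = 5,  b(39) = 28,  b(40) = 33,  b(41) = 3,  b(42) = 36,  b(43) = 39.
The sequence repeats with period 42.
So b(1119) = b(0 + ((1119-0) mod 42)) = b(27) = 32.

32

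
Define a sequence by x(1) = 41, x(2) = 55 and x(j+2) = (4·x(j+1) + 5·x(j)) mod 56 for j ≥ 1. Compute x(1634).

55

We have x(1) = 41, x(2) = 55, x(3) = 33, x(4) = 15, x(5) = 1, x(6) = 23, x(7) = 41, x(8) = 55.
The sequence repeats with period 6.
So x(1634) = x(1 + ((1634-1) mod 6)) = x(2) = 55.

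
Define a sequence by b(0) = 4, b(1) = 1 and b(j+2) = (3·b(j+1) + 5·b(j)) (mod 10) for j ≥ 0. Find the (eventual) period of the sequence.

We have b(0) = 4,  b(1) = 1,  b(2) = 3,  b(3) = 4,  b(4) = 7,  b(5) = 1,  b(6) = 8,  b(7) = 9,  b(8) = 7,  b(9) = 6,  b(10) = 3,  b(11) = 9,  b(12) = 2,  b(13) = 1,  b(14) = 3.
Since (b(13), b(14)) = (b(1), b(2)) = (1, 3) (two consecutive terms determine the rest), the sequence is eventually periodic: after a pre-period of length 1 it cycles with period 12.

12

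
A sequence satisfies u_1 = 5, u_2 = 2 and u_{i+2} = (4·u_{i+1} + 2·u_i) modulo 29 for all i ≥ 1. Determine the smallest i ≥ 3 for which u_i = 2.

11

Listing terms: u_1 = 5,  u_2 = 2,  u_3 = 18,  u_4 = 18,  u_5 = 21,  u_6 = 4,  u_7 = 0,  u_8 = 8,  u_9 = 3,  u_{10} = 28,  u_{11} = 2,  u_{12} = 6,  u_{13} = 28,  u_{14} = 8,  u_{15} = 1,  u_{16} = 20,  u_{17} = 24,  u_{18} = 20,  u_{19} = 12,  u_{20} = 1,  u_{21} = 28,  u_{22} = 27,  u_{23} = 19,  u_{24} = 14,  u_{25} = 7,  u_{26} = 27,  u_{27} = 6,  u_{28} = 20,  u_{29} = 5,  u_{30} = 2.
Since (u_{29}, u_{30}) = (u_1, u_2) = (5, 2) (two consecutive terms determine the rest), the sequence is periodic with period 28.
The value 2 first appears (with i ≥ 3) at u_{11}.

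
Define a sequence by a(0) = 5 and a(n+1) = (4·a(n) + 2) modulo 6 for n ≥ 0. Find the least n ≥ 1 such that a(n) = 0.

2

Computing terms: a(0) = 5; a(1) = 4; a(2) = 0; a(3) = 2; a(4) = 4.
Since a(4) = a(1) = 4, the sequence is eventually periodic: after a pre-period of length 1 it cycles with period 3.
The value 0 first appears (with n ≥ 1) at a(2).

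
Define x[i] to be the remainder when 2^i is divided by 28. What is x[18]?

x[0] = 1, x[1] = 2, x[2] = 4, x[3] = 8, x[4] = 16, x[5] = 4.
Since x[5] = x[2] = 4, the sequence is eventually periodic: after a pre-period of length 2 it cycles with period 3.
For i ≥ 2, x[i] depends only on (i - 2) mod 3. (18 - 2) mod 3 = 1, so x[18] = x[3] = 8.

8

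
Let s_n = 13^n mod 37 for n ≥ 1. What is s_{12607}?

32

Listing terms: s_1 = 13,  s_2 = 21,  s_3 = 14,  s_4 = 34,  s_5 = 35,  s_6 = 11,  s_7 = 32,  s_8 = 9,  s_9 = 6,  s_{10} = 4,  s_{11} = 15,  s_{12} = 10,  s_{13} = 19,  s_{14} = 25,  s_{15} = 29,  s_{16} = 7,  s_{17} = 17,  s_{18} = 36,  s_{19} = 24,  s_{20} = 16,  s_{21} = 23,  s_{22} = 3,  s_{23} = 2,  s_{24} = 26,  s_{25} = 5,  s_{26} = 28,  s_{27} = 31,  s_{28} = 33,  s_{29} = 22,  s_{30} = 27,  s_{31} = 18,  s_{32} = 12,  s_{33} = 8,  s_{34} = 30,  s_{35} = 20,  s_{36} = 1,  s_{37} = 13.
Since s_{37} = s_1 = 13, the sequence is periodic with period 36.
So s_{12607} = s_{1 + ((12607-1) mod 36)} = s_7 = 32.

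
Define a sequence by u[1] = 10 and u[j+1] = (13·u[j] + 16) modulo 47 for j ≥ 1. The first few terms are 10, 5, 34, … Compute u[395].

25

u[1] = 10,  u[2] = 5,  u[3] = 34,  u[4] = 35,  u[5] = 1,  u[6] = 29,  u[7] = 17,  u[8] = 2,  u[9] = 42,  u[10] = 45,  u[11] = 37,  u[12] = 27,  u[13] = 38,  u[14] = 40,  u[15] = 19,  u[16] = 28,  u[17] = 4,  u[18] = 21,  u[19] = 7,  u[20] = 13,  u[21] = 44,  u[22] = 24,  u[23] = 46,  u[24] = 3,  u[25] = 8,  u[26] = 26,  u[27] = 25,  u[28] = 12,  u[29] = 31,  u[30] = 43,  u[31] = 11,  u[32] = 18,  u[33] = 15,  u[34] = 23,  u[35] = 33,  u[36] = 22,  u[37] = 20,  u[38] = 41,  u[39] = 32,  u[40] = 9,  u[41] = 39,  u[42] = 6,  u[43] = 0,  u[44] = 16,  u[45] = 36,  u[46] = 14,  u[47] = 10.
Since u[47] = u[1] = 10, the sequence is periodic with period 46.
So u[395] = u[1 + ((395-1) mod 46)] = u[27] = 25.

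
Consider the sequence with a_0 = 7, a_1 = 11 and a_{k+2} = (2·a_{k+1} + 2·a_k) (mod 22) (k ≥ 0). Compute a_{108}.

Listing terms: a_0 = 7; a_1 = 11; a_2 = 14; a_3 = 6; a_4 = 18; a_5 = 4; a_6 = 0; a_7 = 8; a_8 = 16; a_9 = 4; a_{10} = 18; a_{11} = 0; a_{12} = 14; a_{13} = 6.
Since (a_{12}, a_{13}) = (a_2, a_3) = (14, 6) (two consecutive terms determine the rest), the sequence is eventually periodic: after a pre-period of length 2 it cycles with period 10.
For k ≥ 2, a_k depends only on (k - 2) mod 10. (108 - 2) mod 10 = 6, so a_{108} = a_8 = 16.

16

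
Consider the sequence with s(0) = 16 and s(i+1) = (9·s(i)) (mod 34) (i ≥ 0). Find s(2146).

4

We have s(0) = 16, s(1) = 8, s(2) = 4, s(3) = 2, s(4) = 18, s(5) = 26, s(6) = 30, s(7) = 32, s(8) = 16.
Since s(8) = s(0) = 16, the sequence is periodic with period 8.
So s(2146) = s(0 + ((2146-0) mod 8)) = s(2) = 4.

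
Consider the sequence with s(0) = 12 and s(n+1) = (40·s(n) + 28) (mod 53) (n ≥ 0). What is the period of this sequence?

s(0) = 12; s(1) = 31; s(2) = 49; s(3) = 27; s(4) = 48; s(5) = 40; s(6) = 38; s(7) = 11; s(8) = 44; s(9) = 39; s(10) = 51; s(11) = 1; s(12) = 15; s(13) = 45; s(14) = 26; s(15) = 8; s(16) = 30; s(17) = 9; s(18) = 17; s(19) = 19; s(20) = 46; s(21) = 13; s(22) = 18; s(23) = 6; s(24) = 3; s(25) = 42; s(26) = 12.
The sequence repeats with period 26.

26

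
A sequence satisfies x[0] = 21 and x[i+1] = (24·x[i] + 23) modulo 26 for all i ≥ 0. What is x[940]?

We have x[0] = 21, x[1] = 7, x[2] = 9, x[3] = 5, x[4] = 13, x[5] = 23, x[6] = 3, x[7] = 17, x[8] = 15, x[9] = 19, x[10] = 11, x[11] = 1, x[12] = 21.
The sequence repeats with period 12.
So x[940] = x[0 + ((940-0) mod 12)] = x[4] = 13.

13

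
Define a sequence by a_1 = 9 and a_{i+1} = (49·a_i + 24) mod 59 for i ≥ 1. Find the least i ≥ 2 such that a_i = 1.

11

We have a_1 = 9,  a_2 = 52,  a_3 = 35,  a_4 = 28,  a_5 = 39,  a_6 = 47,  a_7 = 26,  a_8 = 0,  a_9 = 24,  a_{10} = 20,  a_{11} = 1,  a_{12} = 14,  a_{13} = 2,  a_{14} = 4,  a_{15} = 43,  a_{16} = 7,  a_{17} = 13,  a_{18} = 12,  a_{19} = 22,  a_{20} = 40,  a_{21} = 37,  a_{22} = 8,  a_{23} = 3,  a_{24} = 53,  a_{25} = 25,  a_{26} = 10,  a_{27} = 42,  a_{28} = 17,  a_{29} = 31,  a_{30} = 9.
Since a_{30} = a_1 = 9, the sequence is periodic with period 29.
The value 1 first appears (with i ≥ 2) at a_{11}.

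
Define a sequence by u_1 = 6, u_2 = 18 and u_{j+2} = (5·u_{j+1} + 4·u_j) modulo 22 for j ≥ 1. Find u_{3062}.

Computing terms: u_1 = 6; u_2 = 18; u_3 = 4; u_4 = 4; u_5 = 14; u_6 = 20; u_7 = 2; u_8 = 2; u_9 = 18; u_{10} = 10; u_{11} = 12; u_{12} = 12; u_{13} = 20; u_{14} = 16; u_{15} = 6; u_{16} = 6; u_{17} = 10; u_{18} = 8; u_{19} = 14; u_{20} = 14; u_{21} = 16; u_{22} = 4; u_{23} = 18; u_{24} = 18; u_{25} = 8; u_{26} = 2; u_{27} = 20; u_{28} = 20; u_{29} = 4; u_{30} = 12; u_{31} = 10; u_{32} = 10; u_{33} = 2; u_{34} = 6; u_{35} = 16; u_{36} = 16; u_{37} = 12; u_{38} = 14; u_{39} = 8; u_{40} = 8; u_{41} = 6; u_{42} = 18.
Since (u_{41}, u_{42}) = (u_1, u_2) = (6, 18) (two consecutive terms determine the rest), the sequence is periodic with period 40.
(3062 - 1) mod 40 = 21, so u_{3062} = u_{22} = 4.

4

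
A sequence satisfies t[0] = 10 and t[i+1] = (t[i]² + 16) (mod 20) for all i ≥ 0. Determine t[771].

0

We have t[0] = 10; t[1] = 16; t[2] = 12; t[3] = 0; t[4] = 16.
Since t[4] = t[1] = 16, the sequence is eventually periodic: after a pre-period of length 1 it cycles with period 3.
For i ≥ 1, t[i] depends only on (i - 1) mod 3. (771 - 1) mod 3 = 2, so t[771] = t[3] = 0.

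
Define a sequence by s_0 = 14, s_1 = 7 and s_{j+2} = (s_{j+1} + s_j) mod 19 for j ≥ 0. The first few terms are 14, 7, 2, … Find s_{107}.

We have s_0 = 14,  s_1 = 7,  s_2 = 2,  s_3 = 9,  s_4 = 11,  s_5 = 1,  s_6 = 12,  s_7 = 13,  s_8 = 6,  s_9 = 0,  s_{10} = 6,  s_{11} = 6,  s_{12} = 12,  s_{13} = 18,  s_{14} = 11,  s_{15} = 10,  s_{16} = 2,  s_{17} = 12,  s_{18} = 14,  s_{19} = 7.
Since (s_{18}, s_{19}) = (s_0, s_1) = (14, 7) (two consecutive terms determine the rest), the sequence is periodic with period 18.
So s_{107} = s_{0 + ((107-0) mod 18)} = s_{17} = 12.

12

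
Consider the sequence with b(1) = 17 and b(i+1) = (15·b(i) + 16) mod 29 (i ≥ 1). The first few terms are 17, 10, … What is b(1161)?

5

b(1) = 17; b(2) = 10; b(3) = 21; b(4) = 12; b(5) = 22; b(6) = 27; b(7) = 15; b(8) = 9; b(9) = 6; b(10) = 19; b(11) = 11; b(12) = 7; b(13) = 5; b(14) = 4; b(15) = 18; b(16) = 25; b(17) = 14; b(18) = 23; b(19) = 13; b(20) = 8; b(21) = 20; b(22) = 26; b(23) = 0; b(24) = 16; b(25) = 24; b(26) = 28; b(27) = 1; b(28) = 2; b(29) = 17.
The sequence repeats with period 28.
(1161 - 1) mod 28 = 12, so b(1161) = b(13) = 5.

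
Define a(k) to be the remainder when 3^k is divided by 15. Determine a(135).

12

We have a(1) = 3; a(2) = 9; a(3) = 12; a(4) = 6; a(5) = 3.
Since a(5) = a(1) = 3, the sequence is periodic with period 4.
(135 - 1) mod 4 = 2, so a(135) = a(3) = 12.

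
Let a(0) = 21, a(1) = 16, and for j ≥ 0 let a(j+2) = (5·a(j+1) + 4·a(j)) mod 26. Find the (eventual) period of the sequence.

We have a(0) = 21,  a(1) = 16,  a(2) = 8,  a(3) = 0,  a(4) = 6,  a(5) = 4,  a(6) = 18,  a(7) = 2,  a(8) = 4,  a(9) = 2,  a(10) = 0,  a(11) = 8,  a(12) = 14,  a(13) = 24,  a(14) = 20,  a(15) = 14,  a(16) = 20,  a(17) = 0,  a(18) = 2,  a(19) = 10,  a(20) = 6,  a(21) = 18,  a(22) = 10,  a(23) = 18,  a(24) = 0,  a(25) = 20,  a(26) = 22,  a(27) = 8,  a(28) = 24,  a(29) = 22,  a(30) = 24,  a(31) = 0,  a(32) = 18,  a(33) = 12,  a(34) = 2,  a(35) = 6,  a(36) = 12,  a(37) = 6,  a(38) = 0,  a(39) = 24,  a(40) = 16,  a(41) = 20,  a(42) = 8,  a(43) = 16,  a(44) = 8.
Since (a(43), a(44)) = (a(1), a(2)) = (16, 8) (two consecutive terms determine the rest), the sequence is eventually periodic: after a pre-period of length 1 it cycles with period 42.

42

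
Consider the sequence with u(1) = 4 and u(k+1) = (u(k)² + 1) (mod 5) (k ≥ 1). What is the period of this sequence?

3

We have u(1) = 4; u(2) = 2; u(3) = 0; u(4) = 1; u(5) = 2.
Since u(5) = u(2) = 2, the sequence is eventually periodic: after a pre-period of length 1 it cycles with period 3.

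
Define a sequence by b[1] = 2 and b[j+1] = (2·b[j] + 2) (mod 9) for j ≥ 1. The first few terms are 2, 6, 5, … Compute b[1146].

0

Computing terms: b[1] = 2, b[2] = 6, b[3] = 5, b[4] = 3, b[5] = 8, b[6] = 0, b[7] = 2.
Since b[7] = b[1] = 2, the sequence is periodic with period 6.
So b[1146] = b[1 + ((1146-1) mod 6)] = b[6] = 0.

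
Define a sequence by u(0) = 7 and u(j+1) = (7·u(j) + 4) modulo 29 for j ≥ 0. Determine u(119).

7

Computing terms: u(0) = 7, u(1) = 24, u(2) = 27, u(3) = 19, u(4) = 21, u(5) = 6, u(6) = 17, u(7) = 7.
The sequence repeats with period 7.
(119 - 0) mod 7 = 0, so u(119) = u(0) = 7.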